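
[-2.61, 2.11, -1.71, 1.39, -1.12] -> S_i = -2.61*(-0.81)^i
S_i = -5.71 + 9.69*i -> [-5.71, 3.98, 13.67, 23.36, 33.05]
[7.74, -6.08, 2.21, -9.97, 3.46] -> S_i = Random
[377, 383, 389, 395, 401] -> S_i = 377 + 6*i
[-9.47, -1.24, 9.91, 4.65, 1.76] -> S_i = Random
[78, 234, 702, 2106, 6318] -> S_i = 78*3^i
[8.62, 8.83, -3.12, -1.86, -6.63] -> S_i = Random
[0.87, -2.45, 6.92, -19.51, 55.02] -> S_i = 0.87*(-2.82)^i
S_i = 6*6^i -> [6, 36, 216, 1296, 7776]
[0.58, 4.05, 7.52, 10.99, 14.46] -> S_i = 0.58 + 3.47*i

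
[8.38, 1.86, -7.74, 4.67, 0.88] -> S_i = Random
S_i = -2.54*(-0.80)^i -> [-2.54, 2.03, -1.63, 1.3, -1.04]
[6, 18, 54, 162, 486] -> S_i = 6*3^i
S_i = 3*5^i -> [3, 15, 75, 375, 1875]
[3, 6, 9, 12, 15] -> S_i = 3 + 3*i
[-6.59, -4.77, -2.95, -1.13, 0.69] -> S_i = -6.59 + 1.82*i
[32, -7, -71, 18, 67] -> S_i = Random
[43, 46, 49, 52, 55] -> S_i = 43 + 3*i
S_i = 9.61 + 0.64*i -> [9.61, 10.25, 10.89, 11.53, 12.17]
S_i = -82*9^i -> [-82, -738, -6642, -59778, -538002]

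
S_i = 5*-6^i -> [5, -30, 180, -1080, 6480]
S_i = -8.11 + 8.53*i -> [-8.11, 0.42, 8.95, 17.48, 26.01]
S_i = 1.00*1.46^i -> [1.0, 1.46, 2.13, 3.11, 4.54]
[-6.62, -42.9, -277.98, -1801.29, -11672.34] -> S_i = -6.62*6.48^i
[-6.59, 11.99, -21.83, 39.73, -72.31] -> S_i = -6.59*(-1.82)^i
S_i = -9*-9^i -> [-9, 81, -729, 6561, -59049]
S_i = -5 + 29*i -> [-5, 24, 53, 82, 111]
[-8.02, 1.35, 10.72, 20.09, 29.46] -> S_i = -8.02 + 9.37*i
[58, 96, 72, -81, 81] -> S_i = Random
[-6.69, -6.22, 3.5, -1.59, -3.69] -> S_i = Random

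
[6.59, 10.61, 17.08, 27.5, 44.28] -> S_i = 6.59*1.61^i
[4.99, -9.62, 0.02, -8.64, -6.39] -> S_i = Random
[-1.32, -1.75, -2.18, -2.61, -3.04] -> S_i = -1.32 + -0.43*i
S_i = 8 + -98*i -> [8, -90, -188, -286, -384]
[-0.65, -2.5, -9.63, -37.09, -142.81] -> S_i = -0.65*3.85^i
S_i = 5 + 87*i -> [5, 92, 179, 266, 353]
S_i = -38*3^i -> [-38, -114, -342, -1026, -3078]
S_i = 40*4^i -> [40, 160, 640, 2560, 10240]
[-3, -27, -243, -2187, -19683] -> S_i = -3*9^i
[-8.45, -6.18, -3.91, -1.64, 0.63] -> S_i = -8.45 + 2.27*i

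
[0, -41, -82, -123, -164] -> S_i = 0 + -41*i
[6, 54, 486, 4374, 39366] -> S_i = 6*9^i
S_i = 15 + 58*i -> [15, 73, 131, 189, 247]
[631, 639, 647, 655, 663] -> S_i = 631 + 8*i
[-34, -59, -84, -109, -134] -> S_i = -34 + -25*i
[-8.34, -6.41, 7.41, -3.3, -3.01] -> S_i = Random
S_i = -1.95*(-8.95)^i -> [-1.95, 17.45, -156.2, 1397.99, -12512.0]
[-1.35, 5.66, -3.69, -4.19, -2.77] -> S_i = Random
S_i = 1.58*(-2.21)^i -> [1.58, -3.49, 7.72, -17.05, 37.69]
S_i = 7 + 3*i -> [7, 10, 13, 16, 19]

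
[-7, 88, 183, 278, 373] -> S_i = -7 + 95*i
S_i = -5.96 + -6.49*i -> [-5.96, -12.45, -18.94, -25.43, -31.92]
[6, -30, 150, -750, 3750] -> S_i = 6*-5^i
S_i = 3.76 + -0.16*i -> [3.76, 3.6, 3.44, 3.28, 3.12]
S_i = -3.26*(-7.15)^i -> [-3.26, 23.31, -166.66, 1191.61, -8520.04]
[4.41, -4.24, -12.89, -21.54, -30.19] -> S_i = 4.41 + -8.65*i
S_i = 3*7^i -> [3, 21, 147, 1029, 7203]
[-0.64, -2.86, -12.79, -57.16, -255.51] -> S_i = -0.64*4.47^i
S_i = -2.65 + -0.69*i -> [-2.65, -3.34, -4.03, -4.72, -5.41]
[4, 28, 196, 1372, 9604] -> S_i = 4*7^i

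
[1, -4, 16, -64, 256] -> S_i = 1*-4^i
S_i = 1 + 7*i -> [1, 8, 15, 22, 29]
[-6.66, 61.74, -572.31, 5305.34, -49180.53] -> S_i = -6.66*(-9.27)^i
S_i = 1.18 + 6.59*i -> [1.18, 7.77, 14.36, 20.95, 27.54]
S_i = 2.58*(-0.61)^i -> [2.58, -1.57, 0.96, -0.59, 0.36]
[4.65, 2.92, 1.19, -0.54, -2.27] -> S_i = 4.65 + -1.73*i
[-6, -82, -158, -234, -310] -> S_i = -6 + -76*i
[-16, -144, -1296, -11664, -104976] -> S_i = -16*9^i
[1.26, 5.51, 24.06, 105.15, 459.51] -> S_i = 1.26*4.37^i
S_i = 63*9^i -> [63, 567, 5103, 45927, 413343]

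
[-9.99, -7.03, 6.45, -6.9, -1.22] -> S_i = Random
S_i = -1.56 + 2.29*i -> [-1.56, 0.73, 3.02, 5.31, 7.6]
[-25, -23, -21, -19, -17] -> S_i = -25 + 2*i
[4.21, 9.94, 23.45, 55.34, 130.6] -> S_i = 4.21*2.36^i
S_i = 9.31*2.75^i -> [9.31, 25.6, 70.41, 193.62, 532.45]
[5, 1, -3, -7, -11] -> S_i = 5 + -4*i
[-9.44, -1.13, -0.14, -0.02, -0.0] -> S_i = -9.44*0.12^i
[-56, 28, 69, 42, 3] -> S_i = Random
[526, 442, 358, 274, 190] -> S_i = 526 + -84*i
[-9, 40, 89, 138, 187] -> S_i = -9 + 49*i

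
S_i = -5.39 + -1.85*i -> [-5.39, -7.24, -9.09, -10.94, -12.79]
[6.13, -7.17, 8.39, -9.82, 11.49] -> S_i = 6.13*(-1.17)^i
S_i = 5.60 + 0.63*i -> [5.6, 6.23, 6.86, 7.49, 8.12]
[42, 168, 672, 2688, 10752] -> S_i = 42*4^i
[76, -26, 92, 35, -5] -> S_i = Random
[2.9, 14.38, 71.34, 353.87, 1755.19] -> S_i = 2.90*4.96^i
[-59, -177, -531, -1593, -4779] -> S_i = -59*3^i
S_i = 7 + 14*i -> [7, 21, 35, 49, 63]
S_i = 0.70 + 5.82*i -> [0.7, 6.52, 12.34, 18.16, 23.98]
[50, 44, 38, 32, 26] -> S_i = 50 + -6*i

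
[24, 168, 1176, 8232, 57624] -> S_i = 24*7^i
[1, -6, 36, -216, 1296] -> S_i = 1*-6^i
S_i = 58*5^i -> [58, 290, 1450, 7250, 36250]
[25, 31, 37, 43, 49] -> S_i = 25 + 6*i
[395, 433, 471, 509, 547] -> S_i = 395 + 38*i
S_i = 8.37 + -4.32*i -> [8.37, 4.05, -0.27, -4.59, -8.91]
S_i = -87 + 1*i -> [-87, -86, -85, -84, -83]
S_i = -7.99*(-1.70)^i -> [-7.99, 13.58, -23.09, 39.25, -66.73]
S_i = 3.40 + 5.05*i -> [3.4, 8.45, 13.5, 18.55, 23.6]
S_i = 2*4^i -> [2, 8, 32, 128, 512]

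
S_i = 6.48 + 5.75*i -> [6.48, 12.23, 17.98, 23.73, 29.48]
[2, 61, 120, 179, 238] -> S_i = 2 + 59*i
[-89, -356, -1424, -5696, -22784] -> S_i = -89*4^i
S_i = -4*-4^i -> [-4, 16, -64, 256, -1024]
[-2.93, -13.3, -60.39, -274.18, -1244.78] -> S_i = -2.93*4.54^i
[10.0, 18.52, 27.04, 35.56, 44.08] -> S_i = 10.00 + 8.52*i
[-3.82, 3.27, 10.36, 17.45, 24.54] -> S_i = -3.82 + 7.09*i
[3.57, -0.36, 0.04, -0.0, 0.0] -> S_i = 3.57*(-0.10)^i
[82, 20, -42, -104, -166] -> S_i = 82 + -62*i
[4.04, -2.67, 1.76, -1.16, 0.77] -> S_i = 4.04*(-0.66)^i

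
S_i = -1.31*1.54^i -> [-1.31, -2.02, -3.11, -4.78, -7.37]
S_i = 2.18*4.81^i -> [2.18, 10.49, 50.44, 242.6, 1166.91]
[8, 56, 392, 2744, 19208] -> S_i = 8*7^i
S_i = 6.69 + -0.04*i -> [6.69, 6.65, 6.61, 6.57, 6.53]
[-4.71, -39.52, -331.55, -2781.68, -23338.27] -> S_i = -4.71*8.39^i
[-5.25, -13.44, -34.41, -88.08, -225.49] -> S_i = -5.25*2.56^i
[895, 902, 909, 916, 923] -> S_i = 895 + 7*i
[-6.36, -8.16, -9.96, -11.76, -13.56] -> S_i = -6.36 + -1.80*i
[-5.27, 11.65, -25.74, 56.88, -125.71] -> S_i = -5.27*(-2.21)^i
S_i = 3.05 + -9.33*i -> [3.05, -6.28, -15.61, -24.94, -34.27]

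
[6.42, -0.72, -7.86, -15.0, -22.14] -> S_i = 6.42 + -7.14*i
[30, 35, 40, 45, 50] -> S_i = 30 + 5*i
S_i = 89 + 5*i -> [89, 94, 99, 104, 109]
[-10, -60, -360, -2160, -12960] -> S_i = -10*6^i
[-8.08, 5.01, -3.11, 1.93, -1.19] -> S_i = -8.08*(-0.62)^i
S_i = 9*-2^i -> [9, -18, 36, -72, 144]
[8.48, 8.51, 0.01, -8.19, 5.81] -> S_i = Random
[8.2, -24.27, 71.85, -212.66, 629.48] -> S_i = 8.20*(-2.96)^i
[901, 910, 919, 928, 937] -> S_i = 901 + 9*i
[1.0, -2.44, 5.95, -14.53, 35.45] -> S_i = 1.00*(-2.44)^i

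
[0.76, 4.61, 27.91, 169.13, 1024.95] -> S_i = 0.76*6.06^i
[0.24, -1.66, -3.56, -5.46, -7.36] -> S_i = 0.24 + -1.90*i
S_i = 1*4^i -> [1, 4, 16, 64, 256]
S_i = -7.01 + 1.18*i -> [-7.01, -5.83, -4.65, -3.47, -2.29]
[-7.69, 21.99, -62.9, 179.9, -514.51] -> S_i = -7.69*(-2.86)^i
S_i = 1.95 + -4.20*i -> [1.95, -2.25, -6.45, -10.65, -14.85]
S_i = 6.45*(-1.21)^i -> [6.45, -7.8, 9.44, -11.43, 13.83]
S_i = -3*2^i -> [-3, -6, -12, -24, -48]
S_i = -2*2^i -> [-2, -4, -8, -16, -32]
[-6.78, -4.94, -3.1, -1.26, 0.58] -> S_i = -6.78 + 1.84*i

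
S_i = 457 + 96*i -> [457, 553, 649, 745, 841]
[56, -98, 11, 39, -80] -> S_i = Random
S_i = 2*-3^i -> [2, -6, 18, -54, 162]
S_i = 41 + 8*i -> [41, 49, 57, 65, 73]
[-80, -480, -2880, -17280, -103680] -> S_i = -80*6^i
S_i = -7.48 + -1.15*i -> [-7.48, -8.63, -9.78, -10.93, -12.08]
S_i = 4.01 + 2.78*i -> [4.01, 6.79, 9.57, 12.35, 15.13]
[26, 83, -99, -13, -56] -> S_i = Random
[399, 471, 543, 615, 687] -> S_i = 399 + 72*i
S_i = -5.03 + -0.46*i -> [-5.03, -5.49, -5.95, -6.41, -6.87]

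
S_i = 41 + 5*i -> [41, 46, 51, 56, 61]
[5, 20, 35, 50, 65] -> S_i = 5 + 15*i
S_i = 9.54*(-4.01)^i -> [9.54, -38.26, 153.4, -615.15, 2466.75]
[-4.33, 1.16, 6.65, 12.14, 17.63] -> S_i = -4.33 + 5.49*i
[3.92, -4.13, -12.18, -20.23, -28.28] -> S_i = 3.92 + -8.05*i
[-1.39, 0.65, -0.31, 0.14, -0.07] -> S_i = -1.39*(-0.47)^i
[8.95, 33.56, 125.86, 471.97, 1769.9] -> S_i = 8.95*3.75^i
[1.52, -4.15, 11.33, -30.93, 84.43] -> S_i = 1.52*(-2.73)^i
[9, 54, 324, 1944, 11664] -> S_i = 9*6^i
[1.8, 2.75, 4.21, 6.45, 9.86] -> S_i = 1.80*1.53^i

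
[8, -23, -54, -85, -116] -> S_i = 8 + -31*i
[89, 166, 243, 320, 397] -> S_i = 89 + 77*i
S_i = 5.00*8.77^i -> [5.0, 43.85, 384.56, 3372.63, 29577.97]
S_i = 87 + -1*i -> [87, 86, 85, 84, 83]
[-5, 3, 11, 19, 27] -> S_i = -5 + 8*i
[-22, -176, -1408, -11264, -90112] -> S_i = -22*8^i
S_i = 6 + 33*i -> [6, 39, 72, 105, 138]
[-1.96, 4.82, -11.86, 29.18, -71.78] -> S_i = -1.96*(-2.46)^i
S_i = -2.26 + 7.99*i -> [-2.26, 5.73, 13.72, 21.71, 29.7]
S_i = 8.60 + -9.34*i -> [8.6, -0.74, -10.08, -19.42, -28.76]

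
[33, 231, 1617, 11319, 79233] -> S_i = 33*7^i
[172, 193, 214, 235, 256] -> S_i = 172 + 21*i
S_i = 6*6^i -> [6, 36, 216, 1296, 7776]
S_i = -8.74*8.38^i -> [-8.74, -73.24, -613.76, -5143.32, -43101.02]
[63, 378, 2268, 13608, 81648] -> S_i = 63*6^i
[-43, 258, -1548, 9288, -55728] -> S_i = -43*-6^i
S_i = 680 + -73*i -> [680, 607, 534, 461, 388]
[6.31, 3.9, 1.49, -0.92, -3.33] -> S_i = 6.31 + -2.41*i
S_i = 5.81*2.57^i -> [5.81, 14.93, 38.37, 98.62, 253.46]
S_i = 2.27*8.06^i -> [2.27, 18.3, 147.47, 1188.59, 9580.01]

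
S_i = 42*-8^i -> [42, -336, 2688, -21504, 172032]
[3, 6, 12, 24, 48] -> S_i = 3*2^i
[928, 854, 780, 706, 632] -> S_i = 928 + -74*i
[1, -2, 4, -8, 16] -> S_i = 1*-2^i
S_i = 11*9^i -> [11, 99, 891, 8019, 72171]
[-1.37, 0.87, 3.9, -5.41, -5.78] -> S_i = Random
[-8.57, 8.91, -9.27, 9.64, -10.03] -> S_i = -8.57*(-1.04)^i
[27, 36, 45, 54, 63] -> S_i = 27 + 9*i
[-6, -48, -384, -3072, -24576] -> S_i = -6*8^i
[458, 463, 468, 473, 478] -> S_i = 458 + 5*i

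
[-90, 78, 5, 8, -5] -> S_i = Random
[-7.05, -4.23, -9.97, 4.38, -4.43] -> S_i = Random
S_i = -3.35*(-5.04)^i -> [-3.35, 16.88, -85.1, 428.88, -2161.56]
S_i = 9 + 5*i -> [9, 14, 19, 24, 29]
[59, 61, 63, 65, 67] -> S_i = 59 + 2*i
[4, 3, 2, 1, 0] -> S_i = 4 + -1*i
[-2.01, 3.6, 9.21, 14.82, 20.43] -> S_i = -2.01 + 5.61*i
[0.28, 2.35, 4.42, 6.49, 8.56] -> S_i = 0.28 + 2.07*i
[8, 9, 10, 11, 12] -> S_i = 8 + 1*i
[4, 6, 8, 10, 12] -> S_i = 4 + 2*i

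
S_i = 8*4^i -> [8, 32, 128, 512, 2048]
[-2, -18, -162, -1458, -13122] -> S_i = -2*9^i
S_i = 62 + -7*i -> [62, 55, 48, 41, 34]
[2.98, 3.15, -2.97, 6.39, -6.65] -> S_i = Random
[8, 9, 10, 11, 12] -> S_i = 8 + 1*i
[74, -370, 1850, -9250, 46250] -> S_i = 74*-5^i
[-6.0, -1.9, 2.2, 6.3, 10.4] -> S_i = -6.00 + 4.10*i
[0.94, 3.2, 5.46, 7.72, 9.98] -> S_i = 0.94 + 2.26*i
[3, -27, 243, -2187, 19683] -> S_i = 3*-9^i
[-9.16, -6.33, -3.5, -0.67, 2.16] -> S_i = -9.16 + 2.83*i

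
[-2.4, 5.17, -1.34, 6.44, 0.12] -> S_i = Random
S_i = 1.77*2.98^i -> [1.77, 5.27, 15.72, 46.84, 139.58]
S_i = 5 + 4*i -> [5, 9, 13, 17, 21]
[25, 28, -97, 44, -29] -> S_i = Random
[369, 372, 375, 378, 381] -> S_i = 369 + 3*i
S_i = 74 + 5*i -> [74, 79, 84, 89, 94]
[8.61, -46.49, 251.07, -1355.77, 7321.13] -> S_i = 8.61*(-5.40)^i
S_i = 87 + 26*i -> [87, 113, 139, 165, 191]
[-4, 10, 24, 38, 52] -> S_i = -4 + 14*i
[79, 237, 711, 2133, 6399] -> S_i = 79*3^i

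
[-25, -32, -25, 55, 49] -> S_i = Random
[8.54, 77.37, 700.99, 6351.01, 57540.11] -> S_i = 8.54*9.06^i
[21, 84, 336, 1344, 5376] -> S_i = 21*4^i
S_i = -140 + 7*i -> [-140, -133, -126, -119, -112]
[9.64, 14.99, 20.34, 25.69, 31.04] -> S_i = 9.64 + 5.35*i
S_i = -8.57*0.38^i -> [-8.57, -3.26, -1.24, -0.47, -0.18]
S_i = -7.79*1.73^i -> [-7.79, -13.48, -23.31, -40.33, -69.78]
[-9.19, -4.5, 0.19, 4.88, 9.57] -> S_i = -9.19 + 4.69*i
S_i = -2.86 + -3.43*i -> [-2.86, -6.29, -9.72, -13.15, -16.58]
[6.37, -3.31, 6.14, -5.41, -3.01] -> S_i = Random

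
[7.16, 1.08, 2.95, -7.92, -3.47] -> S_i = Random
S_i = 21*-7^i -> [21, -147, 1029, -7203, 50421]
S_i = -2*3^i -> [-2, -6, -18, -54, -162]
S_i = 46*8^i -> [46, 368, 2944, 23552, 188416]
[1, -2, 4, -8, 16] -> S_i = 1*-2^i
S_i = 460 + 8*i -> [460, 468, 476, 484, 492]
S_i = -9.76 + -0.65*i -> [-9.76, -10.41, -11.06, -11.71, -12.36]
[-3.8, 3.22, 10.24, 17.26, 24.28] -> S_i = -3.80 + 7.02*i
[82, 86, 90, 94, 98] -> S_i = 82 + 4*i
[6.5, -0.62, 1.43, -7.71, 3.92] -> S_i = Random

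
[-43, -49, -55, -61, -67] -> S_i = -43 + -6*i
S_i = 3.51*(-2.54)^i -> [3.51, -8.92, 22.65, -57.52, 146.1]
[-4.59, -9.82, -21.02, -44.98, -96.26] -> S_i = -4.59*2.14^i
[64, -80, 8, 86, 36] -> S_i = Random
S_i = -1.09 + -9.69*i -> [-1.09, -10.78, -20.47, -30.16, -39.85]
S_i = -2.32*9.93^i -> [-2.32, -23.04, -228.76, -2271.62, -22557.19]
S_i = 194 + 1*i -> [194, 195, 196, 197, 198]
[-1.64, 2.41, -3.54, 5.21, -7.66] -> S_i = -1.64*(-1.47)^i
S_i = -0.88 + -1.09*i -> [-0.88, -1.97, -3.06, -4.15, -5.24]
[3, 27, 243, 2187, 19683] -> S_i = 3*9^i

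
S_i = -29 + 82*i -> [-29, 53, 135, 217, 299]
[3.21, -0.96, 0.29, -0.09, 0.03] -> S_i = 3.21*(-0.30)^i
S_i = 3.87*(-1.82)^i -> [3.87, -7.04, 12.82, -23.33, 42.46]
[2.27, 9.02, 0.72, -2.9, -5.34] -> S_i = Random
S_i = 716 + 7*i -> [716, 723, 730, 737, 744]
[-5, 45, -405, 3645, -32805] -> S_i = -5*-9^i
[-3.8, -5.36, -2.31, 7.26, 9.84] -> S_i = Random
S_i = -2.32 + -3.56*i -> [-2.32, -5.88, -9.44, -13.0, -16.56]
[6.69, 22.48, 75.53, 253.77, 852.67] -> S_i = 6.69*3.36^i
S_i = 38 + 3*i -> [38, 41, 44, 47, 50]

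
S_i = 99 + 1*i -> [99, 100, 101, 102, 103]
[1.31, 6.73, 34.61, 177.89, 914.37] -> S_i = 1.31*5.14^i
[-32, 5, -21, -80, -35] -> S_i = Random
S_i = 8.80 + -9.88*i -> [8.8, -1.08, -10.96, -20.84, -30.72]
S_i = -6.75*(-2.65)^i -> [-6.75, 17.89, -47.4, 125.61, -332.88]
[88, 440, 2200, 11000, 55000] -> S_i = 88*5^i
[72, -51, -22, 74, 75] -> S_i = Random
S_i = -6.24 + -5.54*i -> [-6.24, -11.78, -17.32, -22.86, -28.4]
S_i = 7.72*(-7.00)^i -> [7.72, -54.04, 378.28, -2647.96, 18535.72]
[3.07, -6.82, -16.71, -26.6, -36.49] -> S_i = 3.07 + -9.89*i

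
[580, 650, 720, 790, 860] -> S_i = 580 + 70*i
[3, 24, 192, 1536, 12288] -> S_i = 3*8^i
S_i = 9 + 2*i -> [9, 11, 13, 15, 17]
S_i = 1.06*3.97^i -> [1.06, 4.21, 16.71, 66.33, 263.31]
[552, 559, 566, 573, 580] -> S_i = 552 + 7*i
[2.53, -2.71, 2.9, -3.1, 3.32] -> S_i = 2.53*(-1.07)^i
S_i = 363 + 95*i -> [363, 458, 553, 648, 743]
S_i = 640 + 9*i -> [640, 649, 658, 667, 676]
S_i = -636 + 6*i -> [-636, -630, -624, -618, -612]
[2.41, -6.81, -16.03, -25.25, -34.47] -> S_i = 2.41 + -9.22*i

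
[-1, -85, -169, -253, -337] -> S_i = -1 + -84*i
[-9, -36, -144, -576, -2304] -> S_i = -9*4^i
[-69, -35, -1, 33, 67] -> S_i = -69 + 34*i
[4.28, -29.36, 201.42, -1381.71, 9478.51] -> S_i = 4.28*(-6.86)^i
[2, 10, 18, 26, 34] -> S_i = 2 + 8*i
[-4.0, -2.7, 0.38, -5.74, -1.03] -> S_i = Random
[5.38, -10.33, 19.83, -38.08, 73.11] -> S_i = 5.38*(-1.92)^i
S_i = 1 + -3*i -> [1, -2, -5, -8, -11]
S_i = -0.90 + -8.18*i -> [-0.9, -9.08, -17.26, -25.44, -33.62]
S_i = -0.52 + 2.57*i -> [-0.52, 2.05, 4.62, 7.19, 9.76]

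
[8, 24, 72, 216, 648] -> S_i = 8*3^i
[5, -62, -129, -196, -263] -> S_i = 5 + -67*i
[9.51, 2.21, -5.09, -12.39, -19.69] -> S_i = 9.51 + -7.30*i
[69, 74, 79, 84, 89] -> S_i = 69 + 5*i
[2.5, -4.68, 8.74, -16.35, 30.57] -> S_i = 2.50*(-1.87)^i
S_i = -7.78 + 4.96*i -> [-7.78, -2.82, 2.14, 7.1, 12.06]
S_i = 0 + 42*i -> [0, 42, 84, 126, 168]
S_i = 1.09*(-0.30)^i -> [1.09, -0.33, 0.1, -0.03, 0.01]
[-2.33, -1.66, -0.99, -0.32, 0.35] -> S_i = -2.33 + 0.67*i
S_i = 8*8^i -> [8, 64, 512, 4096, 32768]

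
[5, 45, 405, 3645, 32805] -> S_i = 5*9^i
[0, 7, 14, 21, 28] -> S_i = 0 + 7*i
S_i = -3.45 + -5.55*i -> [-3.45, -9.0, -14.55, -20.1, -25.65]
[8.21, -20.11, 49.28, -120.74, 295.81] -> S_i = 8.21*(-2.45)^i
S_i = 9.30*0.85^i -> [9.3, 7.9, 6.72, 5.71, 4.85]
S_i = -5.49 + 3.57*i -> [-5.49, -1.92, 1.65, 5.22, 8.79]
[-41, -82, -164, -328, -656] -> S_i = -41*2^i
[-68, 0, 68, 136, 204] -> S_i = -68 + 68*i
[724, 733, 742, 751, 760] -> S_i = 724 + 9*i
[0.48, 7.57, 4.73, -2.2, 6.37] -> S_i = Random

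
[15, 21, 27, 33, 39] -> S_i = 15 + 6*i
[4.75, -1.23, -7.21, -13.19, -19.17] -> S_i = 4.75 + -5.98*i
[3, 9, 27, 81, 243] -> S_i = 3*3^i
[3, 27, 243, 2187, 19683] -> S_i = 3*9^i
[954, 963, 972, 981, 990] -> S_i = 954 + 9*i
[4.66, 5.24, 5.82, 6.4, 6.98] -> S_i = 4.66 + 0.58*i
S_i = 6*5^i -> [6, 30, 150, 750, 3750]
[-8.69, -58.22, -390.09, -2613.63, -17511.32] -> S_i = -8.69*6.70^i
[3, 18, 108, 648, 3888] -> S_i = 3*6^i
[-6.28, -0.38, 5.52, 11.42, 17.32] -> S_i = -6.28 + 5.90*i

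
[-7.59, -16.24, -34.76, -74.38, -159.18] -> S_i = -7.59*2.14^i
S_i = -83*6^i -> [-83, -498, -2988, -17928, -107568]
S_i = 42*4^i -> [42, 168, 672, 2688, 10752]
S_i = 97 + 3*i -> [97, 100, 103, 106, 109]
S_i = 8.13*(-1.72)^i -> [8.13, -13.98, 24.05, -41.37, 71.15]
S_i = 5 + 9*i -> [5, 14, 23, 32, 41]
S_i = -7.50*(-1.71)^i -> [-7.5, 12.82, -21.93, 37.5, -64.13]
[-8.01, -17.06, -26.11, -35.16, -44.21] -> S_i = -8.01 + -9.05*i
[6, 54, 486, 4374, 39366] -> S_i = 6*9^i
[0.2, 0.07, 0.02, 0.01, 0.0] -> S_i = 0.20*0.33^i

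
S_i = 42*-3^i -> [42, -126, 378, -1134, 3402]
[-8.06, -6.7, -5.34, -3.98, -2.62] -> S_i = -8.06 + 1.36*i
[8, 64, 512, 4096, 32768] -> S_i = 8*8^i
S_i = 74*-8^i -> [74, -592, 4736, -37888, 303104]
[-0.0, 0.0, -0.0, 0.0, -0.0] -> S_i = -0.00*(-5.98)^i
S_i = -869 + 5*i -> [-869, -864, -859, -854, -849]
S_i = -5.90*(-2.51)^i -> [-5.9, 14.81, -37.17, 93.3, -234.18]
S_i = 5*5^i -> [5, 25, 125, 625, 3125]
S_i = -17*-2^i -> [-17, 34, -68, 136, -272]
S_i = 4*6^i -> [4, 24, 144, 864, 5184]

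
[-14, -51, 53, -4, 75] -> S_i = Random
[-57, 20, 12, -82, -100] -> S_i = Random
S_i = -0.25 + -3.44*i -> [-0.25, -3.69, -7.13, -10.57, -14.01]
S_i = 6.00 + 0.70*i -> [6.0, 6.7, 7.4, 8.1, 8.8]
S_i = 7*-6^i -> [7, -42, 252, -1512, 9072]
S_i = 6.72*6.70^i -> [6.72, 45.02, 301.66, 2021.13, 13541.55]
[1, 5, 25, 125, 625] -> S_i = 1*5^i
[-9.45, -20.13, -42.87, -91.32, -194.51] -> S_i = -9.45*2.13^i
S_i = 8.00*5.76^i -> [8.0, 46.08, 265.42, 1528.82, 8806.03]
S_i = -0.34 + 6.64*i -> [-0.34, 6.3, 12.94, 19.58, 26.22]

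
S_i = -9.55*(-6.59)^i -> [-9.55, 62.93, -414.74, 2733.13, -18011.3]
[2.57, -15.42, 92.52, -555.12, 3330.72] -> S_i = 2.57*(-6.00)^i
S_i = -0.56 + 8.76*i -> [-0.56, 8.2, 16.96, 25.72, 34.48]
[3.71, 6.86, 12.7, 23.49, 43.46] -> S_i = 3.71*1.85^i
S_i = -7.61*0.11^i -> [-7.61, -0.84, -0.09, -0.01, -0.0]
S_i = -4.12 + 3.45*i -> [-4.12, -0.67, 2.78, 6.23, 9.68]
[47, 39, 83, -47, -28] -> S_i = Random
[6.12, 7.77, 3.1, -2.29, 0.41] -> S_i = Random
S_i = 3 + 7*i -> [3, 10, 17, 24, 31]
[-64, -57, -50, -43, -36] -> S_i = -64 + 7*i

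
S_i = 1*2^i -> [1, 2, 4, 8, 16]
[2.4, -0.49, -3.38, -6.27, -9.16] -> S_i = 2.40 + -2.89*i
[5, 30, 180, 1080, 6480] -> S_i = 5*6^i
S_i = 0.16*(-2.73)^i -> [0.16, -0.44, 1.19, -3.26, 8.89]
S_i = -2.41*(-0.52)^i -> [-2.41, 1.25, -0.65, 0.34, -0.18]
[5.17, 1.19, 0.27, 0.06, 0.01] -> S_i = 5.17*0.23^i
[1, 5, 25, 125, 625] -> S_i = 1*5^i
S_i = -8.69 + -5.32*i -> [-8.69, -14.01, -19.33, -24.65, -29.97]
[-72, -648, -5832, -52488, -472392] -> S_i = -72*9^i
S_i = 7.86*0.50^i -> [7.86, 3.93, 1.96, 0.98, 0.49]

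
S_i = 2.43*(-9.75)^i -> [2.43, -23.69, 231.0, -2252.27, 21959.62]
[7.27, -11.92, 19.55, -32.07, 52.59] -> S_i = 7.27*(-1.64)^i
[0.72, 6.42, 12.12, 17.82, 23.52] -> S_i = 0.72 + 5.70*i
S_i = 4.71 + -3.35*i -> [4.71, 1.36, -1.99, -5.34, -8.69]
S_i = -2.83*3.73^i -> [-2.83, -10.56, -39.37, -146.86, -547.8]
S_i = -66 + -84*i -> [-66, -150, -234, -318, -402]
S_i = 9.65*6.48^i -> [9.65, 62.53, 405.21, 2625.74, 17014.82]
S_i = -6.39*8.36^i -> [-6.39, -53.42, -446.59, -3733.53, -31212.31]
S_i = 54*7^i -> [54, 378, 2646, 18522, 129654]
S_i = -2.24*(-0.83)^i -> [-2.24, 1.86, -1.54, 1.28, -1.06]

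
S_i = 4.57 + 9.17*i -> [4.57, 13.74, 22.91, 32.08, 41.25]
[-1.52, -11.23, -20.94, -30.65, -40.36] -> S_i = -1.52 + -9.71*i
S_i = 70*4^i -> [70, 280, 1120, 4480, 17920]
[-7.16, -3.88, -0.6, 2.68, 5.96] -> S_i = -7.16 + 3.28*i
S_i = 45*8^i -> [45, 360, 2880, 23040, 184320]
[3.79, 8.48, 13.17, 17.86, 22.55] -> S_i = 3.79 + 4.69*i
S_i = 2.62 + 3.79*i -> [2.62, 6.41, 10.2, 13.99, 17.78]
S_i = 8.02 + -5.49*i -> [8.02, 2.53, -2.96, -8.45, -13.94]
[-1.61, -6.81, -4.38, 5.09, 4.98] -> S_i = Random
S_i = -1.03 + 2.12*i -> [-1.03, 1.09, 3.21, 5.33, 7.45]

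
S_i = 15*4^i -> [15, 60, 240, 960, 3840]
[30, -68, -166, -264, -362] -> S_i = 30 + -98*i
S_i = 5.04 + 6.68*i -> [5.04, 11.72, 18.4, 25.08, 31.76]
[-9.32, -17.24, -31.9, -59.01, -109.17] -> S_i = -9.32*1.85^i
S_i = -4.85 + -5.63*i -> [-4.85, -10.48, -16.11, -21.74, -27.37]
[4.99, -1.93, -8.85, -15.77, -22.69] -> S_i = 4.99 + -6.92*i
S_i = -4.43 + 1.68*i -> [-4.43, -2.75, -1.07, 0.61, 2.29]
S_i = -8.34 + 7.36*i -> [-8.34, -0.98, 6.38, 13.74, 21.1]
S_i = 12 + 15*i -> [12, 27, 42, 57, 72]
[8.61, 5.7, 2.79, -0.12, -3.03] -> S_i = 8.61 + -2.91*i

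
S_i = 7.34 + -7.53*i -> [7.34, -0.19, -7.72, -15.25, -22.78]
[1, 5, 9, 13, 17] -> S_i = 1 + 4*i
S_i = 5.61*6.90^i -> [5.61, 38.71, 267.09, 1842.94, 12716.25]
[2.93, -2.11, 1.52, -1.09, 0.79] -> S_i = 2.93*(-0.72)^i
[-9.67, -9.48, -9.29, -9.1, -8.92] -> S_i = -9.67*0.98^i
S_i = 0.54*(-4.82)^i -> [0.54, -2.6, 12.55, -60.47, 291.46]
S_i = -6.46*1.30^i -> [-6.46, -8.4, -10.92, -14.19, -18.45]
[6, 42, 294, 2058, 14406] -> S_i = 6*7^i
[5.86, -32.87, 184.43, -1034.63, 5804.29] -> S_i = 5.86*(-5.61)^i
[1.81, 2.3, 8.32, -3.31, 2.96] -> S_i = Random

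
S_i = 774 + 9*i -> [774, 783, 792, 801, 810]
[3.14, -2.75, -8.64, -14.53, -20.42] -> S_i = 3.14 + -5.89*i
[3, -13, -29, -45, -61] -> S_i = 3 + -16*i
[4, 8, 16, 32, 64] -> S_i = 4*2^i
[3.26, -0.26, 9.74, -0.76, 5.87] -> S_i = Random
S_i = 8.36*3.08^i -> [8.36, 25.75, 79.31, 244.26, 752.33]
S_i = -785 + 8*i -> [-785, -777, -769, -761, -753]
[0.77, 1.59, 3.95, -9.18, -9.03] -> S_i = Random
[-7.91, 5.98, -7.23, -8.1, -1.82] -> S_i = Random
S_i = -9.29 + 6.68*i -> [-9.29, -2.61, 4.07, 10.75, 17.43]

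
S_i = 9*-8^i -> [9, -72, 576, -4608, 36864]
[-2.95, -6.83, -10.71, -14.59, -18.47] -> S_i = -2.95 + -3.88*i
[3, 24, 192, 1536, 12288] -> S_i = 3*8^i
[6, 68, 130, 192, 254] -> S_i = 6 + 62*i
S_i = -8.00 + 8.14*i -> [-8.0, 0.14, 8.28, 16.42, 24.56]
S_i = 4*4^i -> [4, 16, 64, 256, 1024]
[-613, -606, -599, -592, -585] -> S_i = -613 + 7*i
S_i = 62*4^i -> [62, 248, 992, 3968, 15872]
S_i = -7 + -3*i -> [-7, -10, -13, -16, -19]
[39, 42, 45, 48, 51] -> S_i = 39 + 3*i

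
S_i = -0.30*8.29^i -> [-0.3, -2.49, -20.62, -170.92, -1416.9]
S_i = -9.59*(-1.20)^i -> [-9.59, 11.51, -13.81, 16.57, -19.89]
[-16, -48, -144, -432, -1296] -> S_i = -16*3^i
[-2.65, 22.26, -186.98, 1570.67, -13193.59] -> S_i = -2.65*(-8.40)^i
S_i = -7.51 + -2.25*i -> [-7.51, -9.76, -12.01, -14.26, -16.51]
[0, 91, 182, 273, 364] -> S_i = 0 + 91*i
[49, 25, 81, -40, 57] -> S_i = Random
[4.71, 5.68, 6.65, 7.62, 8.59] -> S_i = 4.71 + 0.97*i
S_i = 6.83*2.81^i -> [6.83, 19.19, 53.93, 151.54, 425.84]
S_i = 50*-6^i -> [50, -300, 1800, -10800, 64800]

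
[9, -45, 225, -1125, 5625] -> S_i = 9*-5^i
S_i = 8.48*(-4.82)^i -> [8.48, -40.87, 197.01, -949.59, 4577.03]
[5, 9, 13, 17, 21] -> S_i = 5 + 4*i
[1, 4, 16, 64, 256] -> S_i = 1*4^i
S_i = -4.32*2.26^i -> [-4.32, -9.76, -22.06, -49.87, -112.7]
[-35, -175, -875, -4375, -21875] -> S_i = -35*5^i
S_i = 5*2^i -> [5, 10, 20, 40, 80]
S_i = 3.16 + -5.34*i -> [3.16, -2.18, -7.52, -12.86, -18.2]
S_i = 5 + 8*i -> [5, 13, 21, 29, 37]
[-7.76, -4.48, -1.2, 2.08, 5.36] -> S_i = -7.76 + 3.28*i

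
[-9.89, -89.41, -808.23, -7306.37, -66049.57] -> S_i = -9.89*9.04^i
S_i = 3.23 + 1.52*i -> [3.23, 4.75, 6.27, 7.79, 9.31]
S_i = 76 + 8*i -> [76, 84, 92, 100, 108]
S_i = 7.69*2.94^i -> [7.69, 22.61, 66.47, 195.42, 574.53]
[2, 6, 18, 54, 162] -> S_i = 2*3^i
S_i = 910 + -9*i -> [910, 901, 892, 883, 874]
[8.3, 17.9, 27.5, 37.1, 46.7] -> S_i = 8.30 + 9.60*i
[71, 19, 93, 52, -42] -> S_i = Random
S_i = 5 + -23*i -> [5, -18, -41, -64, -87]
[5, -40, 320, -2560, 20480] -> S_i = 5*-8^i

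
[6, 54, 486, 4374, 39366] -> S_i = 6*9^i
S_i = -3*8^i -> [-3, -24, -192, -1536, -12288]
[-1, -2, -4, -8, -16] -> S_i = -1*2^i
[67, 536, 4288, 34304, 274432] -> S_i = 67*8^i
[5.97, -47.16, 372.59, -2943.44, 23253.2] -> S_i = 5.97*(-7.90)^i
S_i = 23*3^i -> [23, 69, 207, 621, 1863]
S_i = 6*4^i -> [6, 24, 96, 384, 1536]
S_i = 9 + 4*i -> [9, 13, 17, 21, 25]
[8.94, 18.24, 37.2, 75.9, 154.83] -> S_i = 8.94*2.04^i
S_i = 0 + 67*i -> [0, 67, 134, 201, 268]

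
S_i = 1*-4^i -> [1, -4, 16, -64, 256]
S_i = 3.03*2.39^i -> [3.03, 7.24, 17.31, 41.37, 98.86]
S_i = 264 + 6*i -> [264, 270, 276, 282, 288]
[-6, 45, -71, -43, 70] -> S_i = Random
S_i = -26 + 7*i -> [-26, -19, -12, -5, 2]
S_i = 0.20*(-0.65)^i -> [0.2, -0.13, 0.08, -0.05, 0.04]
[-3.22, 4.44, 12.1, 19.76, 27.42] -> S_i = -3.22 + 7.66*i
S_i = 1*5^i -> [1, 5, 25, 125, 625]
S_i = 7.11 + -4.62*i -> [7.11, 2.49, -2.13, -6.75, -11.37]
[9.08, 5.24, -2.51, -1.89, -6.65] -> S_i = Random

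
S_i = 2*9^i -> [2, 18, 162, 1458, 13122]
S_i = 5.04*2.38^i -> [5.04, 12.0, 28.55, 67.95, 161.71]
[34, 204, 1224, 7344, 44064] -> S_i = 34*6^i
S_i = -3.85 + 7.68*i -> [-3.85, 3.83, 11.51, 19.19, 26.87]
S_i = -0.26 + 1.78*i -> [-0.26, 1.52, 3.3, 5.08, 6.86]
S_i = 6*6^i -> [6, 36, 216, 1296, 7776]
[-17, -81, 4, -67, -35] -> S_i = Random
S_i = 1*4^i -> [1, 4, 16, 64, 256]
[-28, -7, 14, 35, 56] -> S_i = -28 + 21*i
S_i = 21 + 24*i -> [21, 45, 69, 93, 117]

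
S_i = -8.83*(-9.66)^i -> [-8.83, 85.3, -823.98, 7959.62, -76889.88]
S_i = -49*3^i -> [-49, -147, -441, -1323, -3969]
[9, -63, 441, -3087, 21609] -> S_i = 9*-7^i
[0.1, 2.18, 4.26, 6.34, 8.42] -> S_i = 0.10 + 2.08*i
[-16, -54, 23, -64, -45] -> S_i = Random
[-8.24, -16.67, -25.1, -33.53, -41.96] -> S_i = -8.24 + -8.43*i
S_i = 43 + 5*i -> [43, 48, 53, 58, 63]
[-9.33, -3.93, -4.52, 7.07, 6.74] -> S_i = Random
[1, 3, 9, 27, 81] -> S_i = 1*3^i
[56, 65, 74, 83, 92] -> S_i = 56 + 9*i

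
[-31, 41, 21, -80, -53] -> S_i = Random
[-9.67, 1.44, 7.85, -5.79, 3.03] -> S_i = Random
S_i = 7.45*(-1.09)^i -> [7.45, -8.12, 8.85, -9.65, 10.52]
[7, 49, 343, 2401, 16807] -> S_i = 7*7^i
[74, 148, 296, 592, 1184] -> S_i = 74*2^i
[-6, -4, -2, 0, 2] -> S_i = -6 + 2*i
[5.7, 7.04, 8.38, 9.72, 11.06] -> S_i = 5.70 + 1.34*i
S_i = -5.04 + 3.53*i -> [-5.04, -1.51, 2.02, 5.55, 9.08]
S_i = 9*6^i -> [9, 54, 324, 1944, 11664]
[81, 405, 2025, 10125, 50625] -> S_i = 81*5^i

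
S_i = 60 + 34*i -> [60, 94, 128, 162, 196]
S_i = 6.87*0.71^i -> [6.87, 4.88, 3.46, 2.46, 1.75]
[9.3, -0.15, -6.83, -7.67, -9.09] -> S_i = Random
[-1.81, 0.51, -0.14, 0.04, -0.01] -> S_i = -1.81*(-0.28)^i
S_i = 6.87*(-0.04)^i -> [6.87, -0.27, 0.01, -0.0, 0.0]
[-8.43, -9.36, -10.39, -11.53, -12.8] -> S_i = -8.43*1.11^i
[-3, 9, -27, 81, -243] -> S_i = -3*-3^i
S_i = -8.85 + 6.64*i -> [-8.85, -2.21, 4.43, 11.07, 17.71]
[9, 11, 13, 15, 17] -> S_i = 9 + 2*i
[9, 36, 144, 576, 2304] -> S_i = 9*4^i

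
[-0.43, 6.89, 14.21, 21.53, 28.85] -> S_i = -0.43 + 7.32*i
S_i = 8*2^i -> [8, 16, 32, 64, 128]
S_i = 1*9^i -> [1, 9, 81, 729, 6561]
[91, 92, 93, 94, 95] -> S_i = 91 + 1*i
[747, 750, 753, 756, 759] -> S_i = 747 + 3*i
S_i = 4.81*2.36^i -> [4.81, 11.35, 26.79, 63.22, 149.21]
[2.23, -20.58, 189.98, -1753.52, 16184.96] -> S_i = 2.23*(-9.23)^i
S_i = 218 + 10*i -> [218, 228, 238, 248, 258]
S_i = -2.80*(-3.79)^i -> [-2.8, 10.61, -40.22, 152.43, -577.72]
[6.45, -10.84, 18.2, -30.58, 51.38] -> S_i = 6.45*(-1.68)^i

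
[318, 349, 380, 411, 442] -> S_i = 318 + 31*i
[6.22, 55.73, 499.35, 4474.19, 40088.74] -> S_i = 6.22*8.96^i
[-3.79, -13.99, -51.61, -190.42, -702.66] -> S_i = -3.79*3.69^i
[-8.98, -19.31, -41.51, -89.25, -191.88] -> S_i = -8.98*2.15^i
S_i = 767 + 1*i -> [767, 768, 769, 770, 771]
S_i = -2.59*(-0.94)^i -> [-2.59, 2.43, -2.29, 2.15, -2.02]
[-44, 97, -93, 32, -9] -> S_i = Random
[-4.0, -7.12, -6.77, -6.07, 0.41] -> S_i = Random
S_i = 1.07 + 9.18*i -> [1.07, 10.25, 19.43, 28.61, 37.79]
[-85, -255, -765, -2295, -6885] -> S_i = -85*3^i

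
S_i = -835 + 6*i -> [-835, -829, -823, -817, -811]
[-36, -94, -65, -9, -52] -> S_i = Random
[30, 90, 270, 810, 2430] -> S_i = 30*3^i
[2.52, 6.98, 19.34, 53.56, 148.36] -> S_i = 2.52*2.77^i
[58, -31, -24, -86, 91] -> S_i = Random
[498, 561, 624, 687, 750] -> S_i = 498 + 63*i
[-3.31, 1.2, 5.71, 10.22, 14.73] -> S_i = -3.31 + 4.51*i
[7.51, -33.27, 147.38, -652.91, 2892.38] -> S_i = 7.51*(-4.43)^i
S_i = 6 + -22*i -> [6, -16, -38, -60, -82]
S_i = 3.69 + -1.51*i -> [3.69, 2.18, 0.67, -0.84, -2.35]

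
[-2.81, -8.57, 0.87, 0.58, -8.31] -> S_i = Random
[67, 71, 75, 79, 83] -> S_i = 67 + 4*i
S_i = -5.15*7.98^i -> [-5.15, -41.1, -327.95, -2617.07, -20884.25]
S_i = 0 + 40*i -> [0, 40, 80, 120, 160]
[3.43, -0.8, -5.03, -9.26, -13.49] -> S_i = 3.43 + -4.23*i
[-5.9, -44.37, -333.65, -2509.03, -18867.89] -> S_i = -5.90*7.52^i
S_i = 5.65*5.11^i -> [5.65, 28.87, 147.53, 753.9, 3852.41]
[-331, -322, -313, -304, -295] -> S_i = -331 + 9*i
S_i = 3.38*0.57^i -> [3.38, 1.93, 1.1, 0.63, 0.36]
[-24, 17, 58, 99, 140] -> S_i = -24 + 41*i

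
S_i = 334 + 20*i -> [334, 354, 374, 394, 414]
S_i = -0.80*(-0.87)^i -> [-0.8, 0.7, -0.61, 0.53, -0.46]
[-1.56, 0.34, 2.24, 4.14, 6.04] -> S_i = -1.56 + 1.90*i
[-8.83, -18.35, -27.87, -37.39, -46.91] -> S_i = -8.83 + -9.52*i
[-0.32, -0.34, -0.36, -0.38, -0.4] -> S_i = -0.32 + -0.02*i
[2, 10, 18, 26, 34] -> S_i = 2 + 8*i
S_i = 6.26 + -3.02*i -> [6.26, 3.24, 0.22, -2.8, -5.82]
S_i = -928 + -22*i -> [-928, -950, -972, -994, -1016]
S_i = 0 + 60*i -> [0, 60, 120, 180, 240]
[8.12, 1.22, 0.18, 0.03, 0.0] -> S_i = 8.12*0.15^i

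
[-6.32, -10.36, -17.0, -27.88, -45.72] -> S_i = -6.32*1.64^i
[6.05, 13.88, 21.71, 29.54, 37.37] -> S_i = 6.05 + 7.83*i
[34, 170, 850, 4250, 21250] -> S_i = 34*5^i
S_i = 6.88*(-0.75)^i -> [6.88, -5.16, 3.87, -2.9, 2.18]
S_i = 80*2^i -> [80, 160, 320, 640, 1280]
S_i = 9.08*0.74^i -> [9.08, 6.72, 4.97, 3.68, 2.72]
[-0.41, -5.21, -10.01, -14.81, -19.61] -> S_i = -0.41 + -4.80*i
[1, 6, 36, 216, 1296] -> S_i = 1*6^i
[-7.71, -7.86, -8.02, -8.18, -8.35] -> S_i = -7.71*1.02^i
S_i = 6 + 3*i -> [6, 9, 12, 15, 18]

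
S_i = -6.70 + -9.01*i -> [-6.7, -15.71, -24.72, -33.73, -42.74]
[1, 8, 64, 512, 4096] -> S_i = 1*8^i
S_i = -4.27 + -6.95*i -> [-4.27, -11.22, -18.17, -25.12, -32.07]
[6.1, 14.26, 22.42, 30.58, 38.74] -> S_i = 6.10 + 8.16*i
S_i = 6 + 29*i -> [6, 35, 64, 93, 122]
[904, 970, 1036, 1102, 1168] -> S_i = 904 + 66*i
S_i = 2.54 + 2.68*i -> [2.54, 5.22, 7.9, 10.58, 13.26]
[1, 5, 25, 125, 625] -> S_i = 1*5^i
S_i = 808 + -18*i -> [808, 790, 772, 754, 736]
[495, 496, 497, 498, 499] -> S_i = 495 + 1*i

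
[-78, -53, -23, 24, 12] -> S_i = Random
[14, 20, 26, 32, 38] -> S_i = 14 + 6*i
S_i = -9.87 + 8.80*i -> [-9.87, -1.07, 7.73, 16.53, 25.33]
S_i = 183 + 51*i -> [183, 234, 285, 336, 387]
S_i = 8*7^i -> [8, 56, 392, 2744, 19208]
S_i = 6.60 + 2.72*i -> [6.6, 9.32, 12.04, 14.76, 17.48]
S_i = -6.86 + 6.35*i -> [-6.86, -0.51, 5.84, 12.19, 18.54]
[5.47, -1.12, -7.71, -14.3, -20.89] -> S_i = 5.47 + -6.59*i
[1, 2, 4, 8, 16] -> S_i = 1*2^i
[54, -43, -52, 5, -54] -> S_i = Random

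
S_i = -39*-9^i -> [-39, 351, -3159, 28431, -255879]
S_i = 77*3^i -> [77, 231, 693, 2079, 6237]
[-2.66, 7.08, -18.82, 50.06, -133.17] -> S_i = -2.66*(-2.66)^i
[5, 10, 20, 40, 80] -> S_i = 5*2^i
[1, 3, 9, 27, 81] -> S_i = 1*3^i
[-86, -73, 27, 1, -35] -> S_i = Random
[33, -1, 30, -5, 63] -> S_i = Random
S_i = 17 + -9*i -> [17, 8, -1, -10, -19]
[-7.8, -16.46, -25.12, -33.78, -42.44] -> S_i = -7.80 + -8.66*i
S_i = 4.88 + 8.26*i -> [4.88, 13.14, 21.4, 29.66, 37.92]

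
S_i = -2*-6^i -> [-2, 12, -72, 432, -2592]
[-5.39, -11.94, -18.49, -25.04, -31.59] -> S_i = -5.39 + -6.55*i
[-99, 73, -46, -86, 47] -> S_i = Random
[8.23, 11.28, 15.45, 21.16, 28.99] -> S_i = 8.23*1.37^i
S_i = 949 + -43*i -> [949, 906, 863, 820, 777]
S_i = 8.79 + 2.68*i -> [8.79, 11.47, 14.15, 16.83, 19.51]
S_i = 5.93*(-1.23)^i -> [5.93, -7.29, 8.97, -11.03, 13.57]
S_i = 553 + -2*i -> [553, 551, 549, 547, 545]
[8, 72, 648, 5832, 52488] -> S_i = 8*9^i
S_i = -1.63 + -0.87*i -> [-1.63, -2.5, -3.37, -4.24, -5.11]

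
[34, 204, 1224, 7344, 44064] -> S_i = 34*6^i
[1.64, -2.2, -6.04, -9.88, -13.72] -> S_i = 1.64 + -3.84*i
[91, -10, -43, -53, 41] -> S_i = Random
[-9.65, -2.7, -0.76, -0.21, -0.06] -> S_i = -9.65*0.28^i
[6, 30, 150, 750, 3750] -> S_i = 6*5^i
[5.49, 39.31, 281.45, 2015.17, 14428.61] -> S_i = 5.49*7.16^i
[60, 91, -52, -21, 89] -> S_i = Random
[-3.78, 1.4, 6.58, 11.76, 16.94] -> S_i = -3.78 + 5.18*i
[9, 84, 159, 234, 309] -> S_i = 9 + 75*i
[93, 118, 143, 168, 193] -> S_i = 93 + 25*i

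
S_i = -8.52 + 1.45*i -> [-8.52, -7.07, -5.62, -4.17, -2.72]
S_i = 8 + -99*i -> [8, -91, -190, -289, -388]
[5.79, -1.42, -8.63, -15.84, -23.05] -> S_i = 5.79 + -7.21*i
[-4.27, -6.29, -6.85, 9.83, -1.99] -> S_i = Random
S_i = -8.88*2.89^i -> [-8.88, -25.66, -74.17, -214.34, -619.45]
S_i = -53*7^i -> [-53, -371, -2597, -18179, -127253]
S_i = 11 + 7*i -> [11, 18, 25, 32, 39]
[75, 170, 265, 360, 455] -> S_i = 75 + 95*i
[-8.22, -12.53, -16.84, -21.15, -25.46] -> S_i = -8.22 + -4.31*i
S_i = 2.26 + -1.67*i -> [2.26, 0.59, -1.08, -2.75, -4.42]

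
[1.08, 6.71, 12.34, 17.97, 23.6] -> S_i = 1.08 + 5.63*i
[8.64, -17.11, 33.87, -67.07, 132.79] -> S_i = 8.64*(-1.98)^i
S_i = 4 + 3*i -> [4, 7, 10, 13, 16]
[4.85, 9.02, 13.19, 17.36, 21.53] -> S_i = 4.85 + 4.17*i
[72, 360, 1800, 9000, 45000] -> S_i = 72*5^i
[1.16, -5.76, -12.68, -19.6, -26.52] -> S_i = 1.16 + -6.92*i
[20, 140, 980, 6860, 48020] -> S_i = 20*7^i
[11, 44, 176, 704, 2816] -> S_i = 11*4^i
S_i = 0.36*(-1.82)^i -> [0.36, -0.66, 1.19, -2.17, 3.95]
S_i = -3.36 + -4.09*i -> [-3.36, -7.45, -11.54, -15.63, -19.72]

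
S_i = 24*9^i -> [24, 216, 1944, 17496, 157464]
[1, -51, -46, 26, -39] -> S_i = Random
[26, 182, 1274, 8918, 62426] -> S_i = 26*7^i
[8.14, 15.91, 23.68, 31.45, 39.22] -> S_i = 8.14 + 7.77*i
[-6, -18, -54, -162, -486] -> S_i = -6*3^i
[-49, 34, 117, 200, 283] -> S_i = -49 + 83*i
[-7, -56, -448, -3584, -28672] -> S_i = -7*8^i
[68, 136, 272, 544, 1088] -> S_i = 68*2^i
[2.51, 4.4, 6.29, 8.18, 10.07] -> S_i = 2.51 + 1.89*i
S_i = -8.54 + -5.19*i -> [-8.54, -13.73, -18.92, -24.11, -29.3]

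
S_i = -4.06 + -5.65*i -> [-4.06, -9.71, -15.36, -21.01, -26.66]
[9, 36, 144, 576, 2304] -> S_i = 9*4^i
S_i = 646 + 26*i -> [646, 672, 698, 724, 750]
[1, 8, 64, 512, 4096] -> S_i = 1*8^i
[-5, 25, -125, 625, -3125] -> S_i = -5*-5^i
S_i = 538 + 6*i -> [538, 544, 550, 556, 562]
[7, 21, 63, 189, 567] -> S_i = 7*3^i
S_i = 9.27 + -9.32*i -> [9.27, -0.05, -9.37, -18.69, -28.01]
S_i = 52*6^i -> [52, 312, 1872, 11232, 67392]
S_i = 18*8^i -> [18, 144, 1152, 9216, 73728]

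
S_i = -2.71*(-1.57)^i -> [-2.71, 4.25, -6.68, 10.49, -16.47]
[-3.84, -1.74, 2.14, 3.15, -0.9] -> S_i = Random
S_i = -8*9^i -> [-8, -72, -648, -5832, -52488]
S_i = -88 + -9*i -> [-88, -97, -106, -115, -124]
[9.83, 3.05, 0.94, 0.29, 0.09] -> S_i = 9.83*0.31^i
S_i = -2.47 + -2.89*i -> [-2.47, -5.36, -8.25, -11.14, -14.03]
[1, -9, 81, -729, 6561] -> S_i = 1*-9^i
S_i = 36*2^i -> [36, 72, 144, 288, 576]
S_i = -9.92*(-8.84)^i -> [-9.92, 87.69, -775.2, 6852.81, -60578.81]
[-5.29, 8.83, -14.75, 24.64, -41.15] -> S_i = -5.29*(-1.67)^i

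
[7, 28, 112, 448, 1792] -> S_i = 7*4^i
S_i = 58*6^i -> [58, 348, 2088, 12528, 75168]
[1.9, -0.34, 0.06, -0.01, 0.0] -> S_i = 1.90*(-0.18)^i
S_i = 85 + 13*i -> [85, 98, 111, 124, 137]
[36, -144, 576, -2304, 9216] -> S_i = 36*-4^i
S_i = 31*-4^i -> [31, -124, 496, -1984, 7936]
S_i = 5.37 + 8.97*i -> [5.37, 14.34, 23.31, 32.28, 41.25]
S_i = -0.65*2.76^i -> [-0.65, -1.79, -4.95, -13.67, -37.72]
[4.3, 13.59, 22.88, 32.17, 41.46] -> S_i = 4.30 + 9.29*i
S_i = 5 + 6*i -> [5, 11, 17, 23, 29]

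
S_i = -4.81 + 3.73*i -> [-4.81, -1.08, 2.65, 6.38, 10.11]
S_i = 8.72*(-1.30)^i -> [8.72, -11.34, 14.74, -19.16, 24.91]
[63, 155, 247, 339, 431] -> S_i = 63 + 92*i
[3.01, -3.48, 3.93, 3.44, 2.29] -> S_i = Random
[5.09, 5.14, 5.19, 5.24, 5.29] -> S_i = 5.09 + 0.05*i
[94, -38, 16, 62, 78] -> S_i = Random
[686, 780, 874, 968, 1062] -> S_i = 686 + 94*i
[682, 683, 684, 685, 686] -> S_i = 682 + 1*i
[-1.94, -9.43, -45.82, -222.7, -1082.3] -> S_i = -1.94*4.86^i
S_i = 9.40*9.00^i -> [9.4, 84.6, 761.4, 6852.6, 61673.4]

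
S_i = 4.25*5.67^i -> [4.25, 24.1, 136.63, 774.71, 4392.6]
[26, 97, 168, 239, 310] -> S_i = 26 + 71*i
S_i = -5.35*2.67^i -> [-5.35, -14.28, -38.14, -101.83, -271.89]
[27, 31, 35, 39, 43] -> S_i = 27 + 4*i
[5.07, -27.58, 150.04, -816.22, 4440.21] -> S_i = 5.07*(-5.44)^i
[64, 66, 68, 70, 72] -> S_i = 64 + 2*i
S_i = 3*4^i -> [3, 12, 48, 192, 768]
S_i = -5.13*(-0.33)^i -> [-5.13, 1.69, -0.56, 0.18, -0.06]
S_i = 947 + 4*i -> [947, 951, 955, 959, 963]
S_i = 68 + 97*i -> [68, 165, 262, 359, 456]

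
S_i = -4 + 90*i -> [-4, 86, 176, 266, 356]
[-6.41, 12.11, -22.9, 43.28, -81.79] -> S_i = -6.41*(-1.89)^i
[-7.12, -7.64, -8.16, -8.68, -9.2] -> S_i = -7.12 + -0.52*i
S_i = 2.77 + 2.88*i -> [2.77, 5.65, 8.53, 11.41, 14.29]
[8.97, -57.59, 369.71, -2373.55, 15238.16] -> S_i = 8.97*(-6.42)^i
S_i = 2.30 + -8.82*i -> [2.3, -6.52, -15.34, -24.16, -32.98]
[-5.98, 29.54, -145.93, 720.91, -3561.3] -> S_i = -5.98*(-4.94)^i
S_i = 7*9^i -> [7, 63, 567, 5103, 45927]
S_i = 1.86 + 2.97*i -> [1.86, 4.83, 7.8, 10.77, 13.74]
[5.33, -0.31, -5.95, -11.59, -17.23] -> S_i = 5.33 + -5.64*i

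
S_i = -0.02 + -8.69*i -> [-0.02, -8.71, -17.4, -26.09, -34.78]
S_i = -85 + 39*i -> [-85, -46, -7, 32, 71]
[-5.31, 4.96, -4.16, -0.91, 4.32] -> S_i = Random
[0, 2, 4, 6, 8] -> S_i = 0 + 2*i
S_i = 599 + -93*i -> [599, 506, 413, 320, 227]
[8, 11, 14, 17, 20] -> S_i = 8 + 3*i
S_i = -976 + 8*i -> [-976, -968, -960, -952, -944]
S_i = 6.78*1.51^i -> [6.78, 10.24, 15.46, 23.34, 35.25]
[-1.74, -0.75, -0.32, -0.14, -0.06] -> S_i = -1.74*0.43^i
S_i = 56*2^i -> [56, 112, 224, 448, 896]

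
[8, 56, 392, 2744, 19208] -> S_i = 8*7^i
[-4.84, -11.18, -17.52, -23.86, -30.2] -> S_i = -4.84 + -6.34*i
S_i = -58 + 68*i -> [-58, 10, 78, 146, 214]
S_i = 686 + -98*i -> [686, 588, 490, 392, 294]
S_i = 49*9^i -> [49, 441, 3969, 35721, 321489]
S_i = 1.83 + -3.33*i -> [1.83, -1.5, -4.83, -8.16, -11.49]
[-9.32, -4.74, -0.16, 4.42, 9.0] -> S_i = -9.32 + 4.58*i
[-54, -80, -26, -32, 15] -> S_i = Random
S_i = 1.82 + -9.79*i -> [1.82, -7.97, -17.76, -27.55, -37.34]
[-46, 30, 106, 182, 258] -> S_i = -46 + 76*i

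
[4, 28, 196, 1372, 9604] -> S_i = 4*7^i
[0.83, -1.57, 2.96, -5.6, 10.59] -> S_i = 0.83*(-1.89)^i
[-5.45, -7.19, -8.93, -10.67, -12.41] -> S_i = -5.45 + -1.74*i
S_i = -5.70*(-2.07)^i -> [-5.7, 11.8, -24.42, 50.56, -104.65]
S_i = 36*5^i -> [36, 180, 900, 4500, 22500]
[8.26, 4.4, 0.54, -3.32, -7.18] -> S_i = 8.26 + -3.86*i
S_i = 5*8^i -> [5, 40, 320, 2560, 20480]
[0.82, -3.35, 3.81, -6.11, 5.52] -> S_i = Random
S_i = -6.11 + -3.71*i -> [-6.11, -9.82, -13.53, -17.24, -20.95]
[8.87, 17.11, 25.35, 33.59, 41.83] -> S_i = 8.87 + 8.24*i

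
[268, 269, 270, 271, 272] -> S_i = 268 + 1*i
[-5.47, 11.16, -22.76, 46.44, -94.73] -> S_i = -5.47*(-2.04)^i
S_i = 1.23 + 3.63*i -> [1.23, 4.86, 8.49, 12.12, 15.75]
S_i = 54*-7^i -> [54, -378, 2646, -18522, 129654]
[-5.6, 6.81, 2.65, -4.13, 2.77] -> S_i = Random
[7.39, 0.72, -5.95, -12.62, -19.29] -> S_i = 7.39 + -6.67*i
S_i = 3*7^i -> [3, 21, 147, 1029, 7203]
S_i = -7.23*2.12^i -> [-7.23, -15.33, -32.49, -68.89, -146.04]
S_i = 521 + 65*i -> [521, 586, 651, 716, 781]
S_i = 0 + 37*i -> [0, 37, 74, 111, 148]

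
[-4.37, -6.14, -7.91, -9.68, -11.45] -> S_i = -4.37 + -1.77*i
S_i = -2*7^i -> [-2, -14, -98, -686, -4802]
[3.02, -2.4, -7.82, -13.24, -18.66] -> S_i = 3.02 + -5.42*i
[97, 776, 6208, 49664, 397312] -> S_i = 97*8^i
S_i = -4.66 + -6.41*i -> [-4.66, -11.07, -17.48, -23.89, -30.3]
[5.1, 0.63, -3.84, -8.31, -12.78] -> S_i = 5.10 + -4.47*i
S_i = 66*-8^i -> [66, -528, 4224, -33792, 270336]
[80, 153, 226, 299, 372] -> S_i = 80 + 73*i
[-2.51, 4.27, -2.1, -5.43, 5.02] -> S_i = Random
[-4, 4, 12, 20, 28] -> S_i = -4 + 8*i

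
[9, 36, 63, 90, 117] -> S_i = 9 + 27*i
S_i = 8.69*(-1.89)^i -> [8.69, -16.42, 31.04, -58.67, 110.88]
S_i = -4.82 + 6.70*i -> [-4.82, 1.88, 8.58, 15.28, 21.98]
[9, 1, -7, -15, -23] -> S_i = 9 + -8*i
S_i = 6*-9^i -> [6, -54, 486, -4374, 39366]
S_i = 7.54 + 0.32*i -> [7.54, 7.86, 8.18, 8.5, 8.82]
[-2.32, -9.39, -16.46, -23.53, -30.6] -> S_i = -2.32 + -7.07*i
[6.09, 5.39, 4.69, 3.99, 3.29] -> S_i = 6.09 + -0.70*i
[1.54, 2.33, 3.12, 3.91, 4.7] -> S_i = 1.54 + 0.79*i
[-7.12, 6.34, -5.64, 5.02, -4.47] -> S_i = -7.12*(-0.89)^i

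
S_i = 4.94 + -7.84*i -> [4.94, -2.9, -10.74, -18.58, -26.42]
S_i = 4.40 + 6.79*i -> [4.4, 11.19, 17.98, 24.77, 31.56]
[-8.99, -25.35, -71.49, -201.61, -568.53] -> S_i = -8.99*2.82^i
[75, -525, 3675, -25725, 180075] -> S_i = 75*-7^i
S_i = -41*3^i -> [-41, -123, -369, -1107, -3321]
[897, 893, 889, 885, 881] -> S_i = 897 + -4*i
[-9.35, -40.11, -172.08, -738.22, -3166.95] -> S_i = -9.35*4.29^i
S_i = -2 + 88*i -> [-2, 86, 174, 262, 350]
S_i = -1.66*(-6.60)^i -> [-1.66, 10.96, -72.31, 477.24, -3149.81]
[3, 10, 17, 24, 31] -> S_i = 3 + 7*i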